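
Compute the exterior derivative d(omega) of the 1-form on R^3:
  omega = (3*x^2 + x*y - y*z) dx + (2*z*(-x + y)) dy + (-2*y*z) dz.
d(omega) = (-x - z) dx ∧ dy + (y) dx ∧ dz + (2*x - 2*y - 2*z) dy ∧ dz

For a 1-form omega = sum_i f_i dx_i, the exterior derivative is
  d(omega) = sum_{i < j} (∂f_j/∂x_i - ∂f_i/∂x_j) dx_i ∧ dx_j.
  coefficient of dx ∧ dy: ∂f_2/∂x - ∂f_1/∂y = ∂(2*z*(-x + y))/∂x - ∂(3*x^2 + x*y - y*z)/∂y = -x - z
  coefficient of dx ∧ dz: ∂f_3/∂x - ∂f_1/∂z = ∂(-2*y*z)/∂x - ∂(3*x^2 + x*y - y*z)/∂z = y
  coefficient of dy ∧ dz: ∂f_3/∂y - ∂f_2/∂z = ∂(-2*y*z)/∂y - ∂(2*z*(-x + y))/∂z = 2*x - 2*y - 2*z
Assembling: d(omega) = (-x - z) dx ∧ dy + (y) dx ∧ dz + (2*x - 2*y - 2*z) dy ∧ dz.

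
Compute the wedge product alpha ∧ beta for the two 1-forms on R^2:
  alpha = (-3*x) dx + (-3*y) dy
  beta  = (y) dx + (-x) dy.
alpha ∧ beta = (3*x^2 + 3*y^2) dx ∧ dy

Distribute the wedge, using dx_i ∧ dx_j = -dx_j ∧ dx_i and dx_i ∧ dx_i = 0. For each pair (i, j) with i < j, the coefficient of dx_i ∧ dx_j in alpha ∧ beta is (alpha_i * beta_j - alpha_j * beta_i). Collecting: alpha ∧ beta = (3*x^2 + 3*y^2) dx ∧ dy.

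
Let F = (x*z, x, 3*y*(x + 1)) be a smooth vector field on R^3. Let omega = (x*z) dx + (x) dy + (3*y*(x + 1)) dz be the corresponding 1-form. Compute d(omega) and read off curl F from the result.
d(omega) = (3*x + 3) dy ∧ dz + (x - 3*y) dz ∧ dx + (1) dx ∧ dy; curl F = (3*x + 3, x - 3*y, 1)

d omega = sum_{i<j} (∂f_j/∂x_i - ∂f_i/∂x_j) dx_i ∧ dx_j. Under the identification (dy ∧ dz, dz ∧ dx, dx ∧ dy) ↔ (e_x, e_y, e_z), the coefficients are exactly the components of curl F. Compute:
  ∂R/∂y - ∂Q/∂z = (3*x + 3) - (0) = 3*x + 3
  ∂P/∂z - ∂R/∂x = (x) - (3*y) = x - 3*y
  ∂Q/∂x - ∂P/∂y = (1) - (0) = 1.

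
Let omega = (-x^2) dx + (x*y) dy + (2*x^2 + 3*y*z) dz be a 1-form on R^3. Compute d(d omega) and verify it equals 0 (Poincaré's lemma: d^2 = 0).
d(d omega) = 0

Step 1: d omega = sum_{i<j} (∂f_j/∂x_i - ∂f_i/∂x_j) dx_i ∧ dx_j:
  coeff of dx ∧ dy: y
  coeff of dx ∧ dz: 4*x
  coeff of dy ∧ dz: 3*z
Step 2: Apply d again to each 2-form coefficient. The only possible 3-form in R^3 is dx ∧ dy ∧ dz, with coefficient
  ∂(coeff of dy∧dz)/∂x - ∂(coeff of dx∧dz)/∂y + ∂(coeff of dx∧dy)/∂z
  = ∂/∂x (3*z) - ∂/∂y (4*x) + ∂/∂z (y).
Each of these terms simplifies to sums of mixed partials that cancel in pairs. The result is 0 (by equality of mixed partials for smooth functions — Schwarz / Clairaut).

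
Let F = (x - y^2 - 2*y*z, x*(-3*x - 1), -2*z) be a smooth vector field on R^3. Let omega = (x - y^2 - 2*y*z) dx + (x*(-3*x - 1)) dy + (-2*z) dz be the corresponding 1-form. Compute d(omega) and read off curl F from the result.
d(omega) = (0) dy ∧ dz + (-2*y) dz ∧ dx + (-6*x + 2*y + 2*z - 1) dx ∧ dy; curl F = (0, -2*y, -6*x + 2*y + 2*z - 1)

d omega = sum_{i<j} (∂f_j/∂x_i - ∂f_i/∂x_j) dx_i ∧ dx_j. Under the identification (dy ∧ dz, dz ∧ dx, dx ∧ dy) ↔ (e_x, e_y, e_z), the coefficients are exactly the components of curl F. Compute:
  ∂R/∂y - ∂Q/∂z = (0) - (0) = 0
  ∂P/∂z - ∂R/∂x = (-2*y) - (0) = -2*y
  ∂Q/∂x - ∂P/∂y = (-6*x - 1) - (-2*y - 2*z) = -6*x + 2*y + 2*z - 1.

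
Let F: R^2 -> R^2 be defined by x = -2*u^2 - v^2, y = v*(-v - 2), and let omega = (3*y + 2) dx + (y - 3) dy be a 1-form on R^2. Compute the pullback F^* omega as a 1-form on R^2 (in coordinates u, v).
F^* omega = (4*u*(3*v^2 + 6*v - 2)) du + (8*v^3 + 18*v^2 + 6*v + 6) dv

Using F^*(f dg) = (f ∘ F) d(g ∘ F), substitute each coordinate x_i by F_i(u, v) in f_i, and replace dx_i by d F_i = (∂F_i/∂u) du + (∂F_i/∂v) dv.
  For the x component: f_1(F) = -3*v^2 - 6*v + 2; d F_1 = (-4*u) du + (-2*v) dv
  For the y component: f_2(F) = -v^2 - 2*v - 3; d F_2 = (0) du + (-2*v - 2) dv
Combining and collecting du, dv coefficients:
  coeff of du: 4*u*(3*v^2 + 6*v - 2)
  coeff of dv: 8*v^3 + 18*v^2 + 6*v + 6
F^* omega = (4*u*(3*v^2 + 6*v - 2)) du + (8*v^3 + 18*v^2 + 6*v + 6) dv.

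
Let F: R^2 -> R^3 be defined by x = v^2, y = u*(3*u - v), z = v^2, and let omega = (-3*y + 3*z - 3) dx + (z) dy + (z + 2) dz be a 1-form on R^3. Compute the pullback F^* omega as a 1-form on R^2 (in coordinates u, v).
F^* omega = (v^2*(6*u - v)) du + (v*(-18*u^2 + 5*u*v + 8*v^2 - 2)) dv

Using F^*(f dg) = (f ∘ F) d(g ∘ F), substitute each coordinate x_i by F_i(u, v) in f_i, and replace dx_i by d F_i = (∂F_i/∂u) du + (∂F_i/∂v) dv.
  For the x component: f_1(F) = -9*u^2 + 3*u*v + 3*v^2 - 3; d F_1 = (0) du + (2*v) dv
  For the y component: f_2(F) = v^2; d F_2 = (6*u - v) du + (-u) dv
  For the z component: f_3(F) = v^2 + 2; d F_3 = (0) du + (2*v) dv
Combining and collecting du, dv coefficients:
  coeff of du: v^2*(6*u - v)
  coeff of dv: v*(-18*u^2 + 5*u*v + 8*v^2 - 2)
F^* omega = (v^2*(6*u - v)) du + (v*(-18*u^2 + 5*u*v + 8*v^2 - 2)) dv.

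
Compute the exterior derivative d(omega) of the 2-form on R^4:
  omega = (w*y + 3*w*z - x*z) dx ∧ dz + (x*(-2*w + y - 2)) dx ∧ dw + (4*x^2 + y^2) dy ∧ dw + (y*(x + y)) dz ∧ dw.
d(omega) = (-w) dx ∧ dy ∧ dz + (2*y + 3*z) dx ∧ dz ∧ dw + (7*x) dx ∧ dy ∧ dw + (x + 2*y) dy ∧ dz ∧ dw

For a 2-form omega = sum_{i<j} g_{ij} dx_i ∧ dx_j, the exterior derivative is
  d(omega) = sum_{i<j} d(g_{ij}) ∧ dx_i ∧ dx_j = sum_{i<j, k} (∂g_{ij}/∂x_k) dx_k ∧ dx_i ∧ dx_j.
Expand each term, using dx_k ∧ dx_i ∧ dx_j = sgn(permutation) dx_{(a)} ∧ dx_{(b)} ∧ dx_{(c)} with (a < b < c) sorted:
  d(w*y + 3*w*z - x*z) includes (∂/∂y)(w*y + 3*w*z - x*z) dy = (w) dy, which multiplied by dx ∧ dz gives (-w) dx ∧ dy ∧ dz
  d(w*y + 3*w*z - x*z) includes (∂/∂w)(w*y + 3*w*z - x*z) dw = (y + 3*z) dw, which multiplied by dx ∧ dz gives (y + 3*z) dx ∧ dz ∧ dw
  d(x*(-2*w + y - 2)) includes (∂/∂y)(x*(-2*w + y - 2)) dy = (x) dy, which multiplied by dx ∧ dw gives (-x) dx ∧ dy ∧ dw
  d(4*x^2 + y^2) includes (∂/∂x)(4*x^2 + y^2) dx = (8*x) dx, which multiplied by dy ∧ dw gives (8*x) dx ∧ dy ∧ dw
  d(y*(x + y)) includes (∂/∂x)(y*(x + y)) dx = (y) dx, which multiplied by dz ∧ dw gives (y) dx ∧ dz ∧ dw
  d(y*(x + y)) includes (∂/∂y)(y*(x + y)) dy = (x + 2*y) dy, which multiplied by dz ∧ dw gives (x + 2*y) dy ∧ dz ∧ dw
Collecting like 3-forms: d(omega) = (-w) dx ∧ dy ∧ dz + (2*y + 3*z) dx ∧ dz ∧ dw + (7*x) dx ∧ dy ∧ dw + (x + 2*y) dy ∧ dz ∧ dw.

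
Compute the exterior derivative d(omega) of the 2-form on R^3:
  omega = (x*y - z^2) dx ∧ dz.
d(omega) = (-x) dx ∧ dy ∧ dz

For a 2-form omega = sum_{i<j} g_{ij} dx_i ∧ dx_j, the exterior derivative is
  d(omega) = sum_{i<j} d(g_{ij}) ∧ dx_i ∧ dx_j = sum_{i<j, k} (∂g_{ij}/∂x_k) dx_k ∧ dx_i ∧ dx_j.
Expand each term, using dx_k ∧ dx_i ∧ dx_j = sgn(permutation) dx_{(a)} ∧ dx_{(b)} ∧ dx_{(c)} with (a < b < c) sorted:
  d(x*y - z^2) includes (∂/∂y)(x*y - z^2) dy = (x) dy, which multiplied by dx ∧ dz gives (-x) dx ∧ dy ∧ dz
Collecting like 3-forms: d(omega) = (-x) dx ∧ dy ∧ dz.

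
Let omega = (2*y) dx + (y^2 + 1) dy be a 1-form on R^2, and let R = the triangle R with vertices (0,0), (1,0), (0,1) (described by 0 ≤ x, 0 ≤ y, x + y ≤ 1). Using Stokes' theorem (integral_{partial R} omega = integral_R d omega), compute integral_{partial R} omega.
integral_(partial R) omega = -1

Stokes: integral_partial_R omega = integral_R d omega with d omega = (∂Q/∂x - ∂P/∂y) dx ∧ dy.
  ∂Q/∂x = 0
  ∂P/∂y = 2
  integrand = ∂Q/∂x - ∂P/∂y = -2.
Integrating over R: integral_0^1 integral_0^{1-x} (-2) dy dx = -1.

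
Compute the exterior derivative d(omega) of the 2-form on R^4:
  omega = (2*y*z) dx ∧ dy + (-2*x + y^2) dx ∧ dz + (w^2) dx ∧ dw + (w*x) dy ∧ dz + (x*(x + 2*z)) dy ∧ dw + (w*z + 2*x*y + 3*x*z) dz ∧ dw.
d(omega) = (w) dx ∧ dy ∧ dz + (x) dy ∧ dz ∧ dw + (2*x + 2*z) dx ∧ dy ∧ dw + (2*y + 3*z) dx ∧ dz ∧ dw

For a 2-form omega = sum_{i<j} g_{ij} dx_i ∧ dx_j, the exterior derivative is
  d(omega) = sum_{i<j} d(g_{ij}) ∧ dx_i ∧ dx_j = sum_{i<j, k} (∂g_{ij}/∂x_k) dx_k ∧ dx_i ∧ dx_j.
Expand each term, using dx_k ∧ dx_i ∧ dx_j = sgn(permutation) dx_{(a)} ∧ dx_{(b)} ∧ dx_{(c)} with (a < b < c) sorted:
  d(2*y*z) includes (∂/∂z)(2*y*z) dz = (2*y) dz, which multiplied by dx ∧ dy gives (2*y) dx ∧ dy ∧ dz
  d(-2*x + y^2) includes (∂/∂y)(-2*x + y^2) dy = (2*y) dy, which multiplied by dx ∧ dz gives (-2*y) dx ∧ dy ∧ dz
  d(w*x) includes (∂/∂x)(w*x) dx = (w) dx, which multiplied by dy ∧ dz gives (w) dx ∧ dy ∧ dz
  d(w*x) includes (∂/∂w)(w*x) dw = (x) dw, which multiplied by dy ∧ dz gives (x) dy ∧ dz ∧ dw
  d(x*(x + 2*z)) includes (∂/∂x)(x*(x + 2*z)) dx = (2*x + 2*z) dx, which multiplied by dy ∧ dw gives (2*x + 2*z) dx ∧ dy ∧ dw
  d(x*(x + 2*z)) includes (∂/∂z)(x*(x + 2*z)) dz = (2*x) dz, which multiplied by dy ∧ dw gives (-2*x) dy ∧ dz ∧ dw
  d(w*z + 2*x*y + 3*x*z) includes (∂/∂x)(w*z + 2*x*y + 3*x*z) dx = (2*y + 3*z) dx, which multiplied by dz ∧ dw gives (2*y + 3*z) dx ∧ dz ∧ dw
  d(w*z + 2*x*y + 3*x*z) includes (∂/∂y)(w*z + 2*x*y + 3*x*z) dy = (2*x) dy, which multiplied by dz ∧ dw gives (2*x) dy ∧ dz ∧ dw
Collecting like 3-forms: d(omega) = (w) dx ∧ dy ∧ dz + (x) dy ∧ dz ∧ dw + (2*x + 2*z) dx ∧ dy ∧ dw + (2*y + 3*z) dx ∧ dz ∧ dw.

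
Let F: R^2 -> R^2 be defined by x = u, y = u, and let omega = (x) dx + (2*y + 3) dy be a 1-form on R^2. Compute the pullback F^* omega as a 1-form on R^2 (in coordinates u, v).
F^* omega = (3*u + 3) du

Using F^*(f dg) = (f ∘ F) d(g ∘ F), substitute each coordinate x_i by F_i(u, v) in f_i, and replace dx_i by d F_i = (∂F_i/∂u) du + (∂F_i/∂v) dv.
  For the x component: f_1(F) = u; d F_1 = (1) du + (0) dv
  For the y component: f_2(F) = 2*u + 3; d F_2 = (1) du + (0) dv
Combining and collecting du, dv coefficients:
  coeff of du: 3*u + 3
  coeff of dv: 0
F^* omega = (3*u + 3) du.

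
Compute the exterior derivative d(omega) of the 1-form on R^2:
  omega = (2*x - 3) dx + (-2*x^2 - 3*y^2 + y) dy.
d(omega) = (-4*x) dx ∧ dy

For a 1-form omega = sum_i f_i dx_i, the exterior derivative is
  d(omega) = sum_{i < j} (∂f_j/∂x_i - ∂f_i/∂x_j) dx_i ∧ dx_j.
  coefficient of dx ∧ dy: ∂f_2/∂x - ∂f_1/∂y = ∂(-2*x^2 - 3*y^2 + y)/∂x - ∂(2*x - 3)/∂y = -4*x
Assembling: d(omega) = (-4*x) dx ∧ dy.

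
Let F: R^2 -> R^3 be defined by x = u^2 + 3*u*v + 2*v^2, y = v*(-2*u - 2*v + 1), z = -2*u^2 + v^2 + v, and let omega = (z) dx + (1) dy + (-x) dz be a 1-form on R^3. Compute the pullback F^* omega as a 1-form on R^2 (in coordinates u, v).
F^* omega = (v*(6*u^2 + 10*u*v + 2*u + 3*v^2 + 3*v - 2)) du + (-6*u^3 - 10*u^2*v - u^2 - 3*u*v^2 - 2*u + 2*v^2 - 4*v + 1) dv

Using F^*(f dg) = (f ∘ F) d(g ∘ F), substitute each coordinate x_i by F_i(u, v) in f_i, and replace dx_i by d F_i = (∂F_i/∂u) du + (∂F_i/∂v) dv.
  For the x component: f_1(F) = -2*u^2 + v^2 + v; d F_1 = (2*u + 3*v) du + (3*u + 4*v) dv
  For the y component: f_2(F) = 1; d F_2 = (-2*v) du + (-2*u - 4*v + 1) dv
  For the z component: f_3(F) = -u^2 - 3*u*v - 2*v^2; d F_3 = (-4*u) du + (2*v + 1) dv
Combining and collecting du, dv coefficients:
  coeff of du: v*(6*u^2 + 10*u*v + 2*u + 3*v^2 + 3*v - 2)
  coeff of dv: -6*u^3 - 10*u^2*v - u^2 - 3*u*v^2 - 2*u + 2*v^2 - 4*v + 1
F^* omega = (v*(6*u^2 + 10*u*v + 2*u + 3*v^2 + 3*v - 2)) du + (-6*u^3 - 10*u^2*v - u^2 - 3*u*v^2 - 2*u + 2*v^2 - 4*v + 1) dv.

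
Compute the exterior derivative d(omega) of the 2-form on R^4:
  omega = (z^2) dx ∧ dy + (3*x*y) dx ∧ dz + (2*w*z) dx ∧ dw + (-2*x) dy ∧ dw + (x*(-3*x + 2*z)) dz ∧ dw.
d(omega) = (-3*x + 2*z) dx ∧ dy ∧ dz + (-2*w - 6*x + 2*z) dx ∧ dz ∧ dw + (-2) dx ∧ dy ∧ dw

For a 2-form omega = sum_{i<j} g_{ij} dx_i ∧ dx_j, the exterior derivative is
  d(omega) = sum_{i<j} d(g_{ij}) ∧ dx_i ∧ dx_j = sum_{i<j, k} (∂g_{ij}/∂x_k) dx_k ∧ dx_i ∧ dx_j.
Expand each term, using dx_k ∧ dx_i ∧ dx_j = sgn(permutation) dx_{(a)} ∧ dx_{(b)} ∧ dx_{(c)} with (a < b < c) sorted:
  d(z^2) includes (∂/∂z)(z^2) dz = (2*z) dz, which multiplied by dx ∧ dy gives (2*z) dx ∧ dy ∧ dz
  d(3*x*y) includes (∂/∂y)(3*x*y) dy = (3*x) dy, which multiplied by dx ∧ dz gives (-3*x) dx ∧ dy ∧ dz
  d(2*w*z) includes (∂/∂z)(2*w*z) dz = (2*w) dz, which multiplied by dx ∧ dw gives (-2*w) dx ∧ dz ∧ dw
  d(-2*x) includes (∂/∂x)(-2*x) dx = (-2) dx, which multiplied by dy ∧ dw gives (-2) dx ∧ dy ∧ dw
  d(x*(-3*x + 2*z)) includes (∂/∂x)(x*(-3*x + 2*z)) dx = (-6*x + 2*z) dx, which multiplied by dz ∧ dw gives (-6*x + 2*z) dx ∧ dz ∧ dw
Collecting like 3-forms: d(omega) = (-3*x + 2*z) dx ∧ dy ∧ dz + (-2*w - 6*x + 2*z) dx ∧ dz ∧ dw + (-2) dx ∧ dy ∧ dw.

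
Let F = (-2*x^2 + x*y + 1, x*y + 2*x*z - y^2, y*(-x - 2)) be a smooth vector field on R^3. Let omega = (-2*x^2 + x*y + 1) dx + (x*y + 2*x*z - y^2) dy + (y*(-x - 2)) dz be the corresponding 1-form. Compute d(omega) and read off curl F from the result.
d(omega) = (-3*x - 2) dy ∧ dz + (y) dz ∧ dx + (-x + y + 2*z) dx ∧ dy; curl F = (-3*x - 2, y, -x + y + 2*z)

d omega = sum_{i<j} (∂f_j/∂x_i - ∂f_i/∂x_j) dx_i ∧ dx_j. Under the identification (dy ∧ dz, dz ∧ dx, dx ∧ dy) ↔ (e_x, e_y, e_z), the coefficients are exactly the components of curl F. Compute:
  ∂R/∂y - ∂Q/∂z = (-x - 2) - (2*x) = -3*x - 2
  ∂P/∂z - ∂R/∂x = (0) - (-y) = y
  ∂Q/∂x - ∂P/∂y = (y + 2*z) - (x) = -x + y + 2*z.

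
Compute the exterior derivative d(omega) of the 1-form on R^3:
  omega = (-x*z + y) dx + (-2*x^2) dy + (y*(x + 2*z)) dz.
d(omega) = (-4*x - 1) dx ∧ dy + (x + y) dx ∧ dz + (x + 2*z) dy ∧ dz

For a 1-form omega = sum_i f_i dx_i, the exterior derivative is
  d(omega) = sum_{i < j} (∂f_j/∂x_i - ∂f_i/∂x_j) dx_i ∧ dx_j.
  coefficient of dx ∧ dy: ∂f_2/∂x - ∂f_1/∂y = ∂(-2*x^2)/∂x - ∂(-x*z + y)/∂y = -4*x - 1
  coefficient of dx ∧ dz: ∂f_3/∂x - ∂f_1/∂z = ∂(y*(x + 2*z))/∂x - ∂(-x*z + y)/∂z = x + y
  coefficient of dy ∧ dz: ∂f_3/∂y - ∂f_2/∂z = ∂(y*(x + 2*z))/∂y - ∂(-2*x^2)/∂z = x + 2*z
Assembling: d(omega) = (-4*x - 1) dx ∧ dy + (x + y) dx ∧ dz + (x + 2*z) dy ∧ dz.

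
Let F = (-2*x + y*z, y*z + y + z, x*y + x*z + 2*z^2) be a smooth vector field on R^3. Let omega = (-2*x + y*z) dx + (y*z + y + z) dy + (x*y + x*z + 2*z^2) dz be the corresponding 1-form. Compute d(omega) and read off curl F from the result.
d(omega) = (x - y - 1) dy ∧ dz + (-z) dz ∧ dx + (-z) dx ∧ dy; curl F = (x - y - 1, -z, -z)

d omega = sum_{i<j} (∂f_j/∂x_i - ∂f_i/∂x_j) dx_i ∧ dx_j. Under the identification (dy ∧ dz, dz ∧ dx, dx ∧ dy) ↔ (e_x, e_y, e_z), the coefficients are exactly the components of curl F. Compute:
  ∂R/∂y - ∂Q/∂z = (x) - (y + 1) = x - y - 1
  ∂P/∂z - ∂R/∂x = (y) - (y + z) = -z
  ∂Q/∂x - ∂P/∂y = (0) - (z) = -z.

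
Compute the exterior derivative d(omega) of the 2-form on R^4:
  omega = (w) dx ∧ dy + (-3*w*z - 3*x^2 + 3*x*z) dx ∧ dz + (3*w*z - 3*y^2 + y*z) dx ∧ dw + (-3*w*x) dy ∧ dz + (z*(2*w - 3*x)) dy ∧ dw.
d(omega) = (6*y - 4*z + 1) dx ∧ dy ∧ dw + (-3*w - y - 3*z) dx ∧ dz ∧ dw + (-3*w) dx ∧ dy ∧ dz + (-2*w) dy ∧ dz ∧ dw

For a 2-form omega = sum_{i<j} g_{ij} dx_i ∧ dx_j, the exterior derivative is
  d(omega) = sum_{i<j} d(g_{ij}) ∧ dx_i ∧ dx_j = sum_{i<j, k} (∂g_{ij}/∂x_k) dx_k ∧ dx_i ∧ dx_j.
Expand each term, using dx_k ∧ dx_i ∧ dx_j = sgn(permutation) dx_{(a)} ∧ dx_{(b)} ∧ dx_{(c)} with (a < b < c) sorted:
  d(w) includes (∂/∂w)(w) dw = (1) dw, which multiplied by dx ∧ dy gives (1) dx ∧ dy ∧ dw
  d(-3*w*z - 3*x^2 + 3*x*z) includes (∂/∂w)(-3*w*z - 3*x^2 + 3*x*z) dw = (-3*z) dw, which multiplied by dx ∧ dz gives (-3*z) dx ∧ dz ∧ dw
  d(3*w*z - 3*y^2 + y*z) includes (∂/∂y)(3*w*z - 3*y^2 + y*z) dy = (-6*y + z) dy, which multiplied by dx ∧ dw gives (6*y - z) dx ∧ dy ∧ dw
  d(3*w*z - 3*y^2 + y*z) includes (∂/∂z)(3*w*z - 3*y^2 + y*z) dz = (3*w + y) dz, which multiplied by dx ∧ dw gives (-3*w - y) dx ∧ dz ∧ dw
  d(-3*w*x) includes (∂/∂x)(-3*w*x) dx = (-3*w) dx, which multiplied by dy ∧ dz gives (-3*w) dx ∧ dy ∧ dz
  d(-3*w*x) includes (∂/∂w)(-3*w*x) dw = (-3*x) dw, which multiplied by dy ∧ dz gives (-3*x) dy ∧ dz ∧ dw
  d(z*(2*w - 3*x)) includes (∂/∂x)(z*(2*w - 3*x)) dx = (-3*z) dx, which multiplied by dy ∧ dw gives (-3*z) dx ∧ dy ∧ dw
  d(z*(2*w - 3*x)) includes (∂/∂z)(z*(2*w - 3*x)) dz = (2*w - 3*x) dz, which multiplied by dy ∧ dw gives (-2*w + 3*x) dy ∧ dz ∧ dw
Collecting like 3-forms: d(omega) = (6*y - 4*z + 1) dx ∧ dy ∧ dw + (-3*w - y - 3*z) dx ∧ dz ∧ dw + (-3*w) dx ∧ dy ∧ dz + (-2*w) dy ∧ dz ∧ dw.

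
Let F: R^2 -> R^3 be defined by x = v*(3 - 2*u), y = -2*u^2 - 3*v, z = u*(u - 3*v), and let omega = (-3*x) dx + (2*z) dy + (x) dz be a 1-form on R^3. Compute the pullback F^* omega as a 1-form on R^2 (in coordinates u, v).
F^* omega = (-8*u^3 + 20*u^2*v - 6*u*v^2 + 6*u*v + 9*v^2) du + (-6*u^2*v - 6*u^2 + 45*u*v - 27*v) dv

Using F^*(f dg) = (f ∘ F) d(g ∘ F), substitute each coordinate x_i by F_i(u, v) in f_i, and replace dx_i by d F_i = (∂F_i/∂u) du + (∂F_i/∂v) dv.
  For the x component: f_1(F) = 3*v*(2*u - 3); d F_1 = (-2*v) du + (3 - 2*u) dv
  For the y component: f_2(F) = 2*u*(u - 3*v); d F_2 = (-4*u) du + (-3) dv
  For the z component: f_3(F) = v*(3 - 2*u); d F_3 = (2*u - 3*v) du + (-3*u) dv
Combining and collecting du, dv coefficients:
  coeff of du: -8*u^3 + 20*u^2*v - 6*u*v^2 + 6*u*v + 9*v^2
  coeff of dv: -6*u^2*v - 6*u^2 + 45*u*v - 27*v
F^* omega = (-8*u^3 + 20*u^2*v - 6*u*v^2 + 6*u*v + 9*v^2) du + (-6*u^2*v - 6*u^2 + 45*u*v - 27*v) dv.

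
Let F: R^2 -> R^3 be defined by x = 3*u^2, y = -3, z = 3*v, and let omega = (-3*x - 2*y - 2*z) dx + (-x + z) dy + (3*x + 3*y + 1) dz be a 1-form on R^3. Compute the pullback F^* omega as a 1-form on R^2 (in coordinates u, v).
F^* omega = (18*u*(-3*u^2 - 2*v + 2)) du + (27*u^2 - 24) dv

Using F^*(f dg) = (f ∘ F) d(g ∘ F), substitute each coordinate x_i by F_i(u, v) in f_i, and replace dx_i by d F_i = (∂F_i/∂u) du + (∂F_i/∂v) dv.
  For the x component: f_1(F) = -9*u^2 - 6*v + 6; d F_1 = (6*u) du + (0) dv
  For the y component: f_2(F) = -3*u^2 + 3*v; d F_2 = (0) du + (0) dv
  For the z component: f_3(F) = 9*u^2 - 8; d F_3 = (0) du + (3) dv
Combining and collecting du, dv coefficients:
  coeff of du: 18*u*(-3*u^2 - 2*v + 2)
  coeff of dv: 27*u^2 - 24
F^* omega = (18*u*(-3*u^2 - 2*v + 2)) du + (27*u^2 - 24) dv.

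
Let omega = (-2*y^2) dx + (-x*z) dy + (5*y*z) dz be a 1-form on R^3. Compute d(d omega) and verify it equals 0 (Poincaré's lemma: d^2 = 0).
d(d omega) = 0

Step 1: d omega = sum_{i<j} (∂f_j/∂x_i - ∂f_i/∂x_j) dx_i ∧ dx_j:
  coeff of dx ∧ dy: 4*y - z
  coeff of dx ∧ dz: 0
  coeff of dy ∧ dz: x + 5*z
Step 2: Apply d again to each 2-form coefficient. The only possible 3-form in R^3 is dx ∧ dy ∧ dz, with coefficient
  ∂(coeff of dy∧dz)/∂x - ∂(coeff of dx∧dz)/∂y + ∂(coeff of dx∧dy)/∂z
  = ∂/∂x (x + 5*z) - ∂/∂y (0) + ∂/∂z (4*y - z).
Each of these terms simplifies to sums of mixed partials that cancel in pairs. The result is 0 (by equality of mixed partials for smooth functions — Schwarz / Clairaut).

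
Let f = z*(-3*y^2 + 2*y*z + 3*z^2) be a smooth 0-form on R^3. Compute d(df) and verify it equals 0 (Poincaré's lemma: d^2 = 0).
d(df) = 0

Step 1: df = sum_i (∂f/∂x_i) dx_i = (0) dx + (2*z*(-3*y + z)) dy + (-3*y^2 + 4*y*z + 9*z^2) dz.
Step 2: Apply d again. Using the 1-form formula, the coefficient of dx ∧ dy in d(df) is ∂^2 f/∂x ∂y - ∂^2 f/∂y ∂x = (0) - (0) = 0 (equality of mixed partials for smooth f).
Similarly for dx ∧ dz and dy ∧ dz — all coefficients vanish. So d(df) = 0.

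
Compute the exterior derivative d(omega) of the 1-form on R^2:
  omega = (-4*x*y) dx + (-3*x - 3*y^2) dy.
d(omega) = (4*x - 3) dx ∧ dy

For a 1-form omega = sum_i f_i dx_i, the exterior derivative is
  d(omega) = sum_{i < j} (∂f_j/∂x_i - ∂f_i/∂x_j) dx_i ∧ dx_j.
  coefficient of dx ∧ dy: ∂f_2/∂x - ∂f_1/∂y = ∂(-3*x - 3*y^2)/∂x - ∂(-4*x*y)/∂y = 4*x - 3
Assembling: d(omega) = (4*x - 3) dx ∧ dy.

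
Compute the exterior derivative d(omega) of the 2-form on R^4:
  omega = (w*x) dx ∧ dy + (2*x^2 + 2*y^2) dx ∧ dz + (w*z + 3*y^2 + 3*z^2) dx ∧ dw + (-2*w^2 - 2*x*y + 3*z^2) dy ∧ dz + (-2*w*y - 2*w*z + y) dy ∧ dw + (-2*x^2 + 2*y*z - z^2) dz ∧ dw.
d(omega) = (x - 6*y) dx ∧ dy ∧ dw + (-6*y) dx ∧ dy ∧ dz + (-w - 4*x - 6*z) dx ∧ dz ∧ dw + (-2*w + 2*z) dy ∧ dz ∧ dw

For a 2-form omega = sum_{i<j} g_{ij} dx_i ∧ dx_j, the exterior derivative is
  d(omega) = sum_{i<j} d(g_{ij}) ∧ dx_i ∧ dx_j = sum_{i<j, k} (∂g_{ij}/∂x_k) dx_k ∧ dx_i ∧ dx_j.
Expand each term, using dx_k ∧ dx_i ∧ dx_j = sgn(permutation) dx_{(a)} ∧ dx_{(b)} ∧ dx_{(c)} with (a < b < c) sorted:
  d(w*x) includes (∂/∂w)(w*x) dw = (x) dw, which multiplied by dx ∧ dy gives (x) dx ∧ dy ∧ dw
  d(2*x^2 + 2*y^2) includes (∂/∂y)(2*x^2 + 2*y^2) dy = (4*y) dy, which multiplied by dx ∧ dz gives (-4*y) dx ∧ dy ∧ dz
  d(w*z + 3*y^2 + 3*z^2) includes (∂/∂y)(w*z + 3*y^2 + 3*z^2) dy = (6*y) dy, which multiplied by dx ∧ dw gives (-6*y) dx ∧ dy ∧ dw
  d(w*z + 3*y^2 + 3*z^2) includes (∂/∂z)(w*z + 3*y^2 + 3*z^2) dz = (w + 6*z) dz, which multiplied by dx ∧ dw gives (-w - 6*z) dx ∧ dz ∧ dw
  d(-2*w^2 - 2*x*y + 3*z^2) includes (∂/∂x)(-2*w^2 - 2*x*y + 3*z^2) dx = (-2*y) dx, which multiplied by dy ∧ dz gives (-2*y) dx ∧ dy ∧ dz
  d(-2*w^2 - 2*x*y + 3*z^2) includes (∂/∂w)(-2*w^2 - 2*x*y + 3*z^2) dw = (-4*w) dw, which multiplied by dy ∧ dz gives (-4*w) dy ∧ dz ∧ dw
  d(-2*w*y - 2*w*z + y) includes (∂/∂z)(-2*w*y - 2*w*z + y) dz = (-2*w) dz, which multiplied by dy ∧ dw gives (2*w) dy ∧ dz ∧ dw
  d(-2*x^2 + 2*y*z - z^2) includes (∂/∂x)(-2*x^2 + 2*y*z - z^2) dx = (-4*x) dx, which multiplied by dz ∧ dw gives (-4*x) dx ∧ dz ∧ dw
  d(-2*x^2 + 2*y*z - z^2) includes (∂/∂y)(-2*x^2 + 2*y*z - z^2) dy = (2*z) dy, which multiplied by dz ∧ dw gives (2*z) dy ∧ dz ∧ dw
Collecting like 3-forms: d(omega) = (x - 6*y) dx ∧ dy ∧ dw + (-6*y) dx ∧ dy ∧ dz + (-w - 4*x - 6*z) dx ∧ dz ∧ dw + (-2*w + 2*z) dy ∧ dz ∧ dw.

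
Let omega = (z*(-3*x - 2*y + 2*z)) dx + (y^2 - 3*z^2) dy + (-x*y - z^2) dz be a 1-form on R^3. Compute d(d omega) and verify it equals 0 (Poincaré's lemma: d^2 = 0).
d(d omega) = 0

Step 1: d omega = sum_{i<j} (∂f_j/∂x_i - ∂f_i/∂x_j) dx_i ∧ dx_j:
  coeff of dx ∧ dy: 2*z
  coeff of dx ∧ dz: 3*x + y - 4*z
  coeff of dy ∧ dz: -x + 6*z
Step 2: Apply d again to each 2-form coefficient. The only possible 3-form in R^3 is dx ∧ dy ∧ dz, with coefficient
  ∂(coeff of dy∧dz)/∂x - ∂(coeff of dx∧dz)/∂y + ∂(coeff of dx∧dy)/∂z
  = ∂/∂x (-x + 6*z) - ∂/∂y (3*x + y - 4*z) + ∂/∂z (2*z).
Each of these terms simplifies to sums of mixed partials that cancel in pairs. The result is 0 (by equality of mixed partials for smooth functions — Schwarz / Clairaut).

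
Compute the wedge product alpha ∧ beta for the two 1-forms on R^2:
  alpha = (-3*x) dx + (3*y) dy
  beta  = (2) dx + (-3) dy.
alpha ∧ beta = (9*x - 6*y) dx ∧ dy

Distribute the wedge, using dx_i ∧ dx_j = -dx_j ∧ dx_i and dx_i ∧ dx_i = 0. For each pair (i, j) with i < j, the coefficient of dx_i ∧ dx_j in alpha ∧ beta is (alpha_i * beta_j - alpha_j * beta_i). Collecting: alpha ∧ beta = (9*x - 6*y) dx ∧ dy.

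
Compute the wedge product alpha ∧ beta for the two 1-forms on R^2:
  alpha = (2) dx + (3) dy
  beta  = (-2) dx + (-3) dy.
alpha ∧ beta = 0

Distribute the wedge, using dx_i ∧ dx_j = -dx_j ∧ dx_i and dx_i ∧ dx_i = 0. For each pair (i, j) with i < j, the coefficient of dx_i ∧ dx_j in alpha ∧ beta is (alpha_i * beta_j - alpha_j * beta_i). Collecting: alpha ∧ beta = 0.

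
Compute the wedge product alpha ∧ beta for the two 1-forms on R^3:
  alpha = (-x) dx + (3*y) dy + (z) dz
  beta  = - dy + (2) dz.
alpha ∧ beta = (x) dx ∧ dy + (-2*x) dx ∧ dz + (6*y + z) dy ∧ dz

Distribute the wedge, using dx_i ∧ dx_j = -dx_j ∧ dx_i and dx_i ∧ dx_i = 0. For each pair (i, j) with i < j, the coefficient of dx_i ∧ dx_j in alpha ∧ beta is (alpha_i * beta_j - alpha_j * beta_i). Collecting: alpha ∧ beta = (x) dx ∧ dy + (-2*x) dx ∧ dz + (6*y + z) dy ∧ dz.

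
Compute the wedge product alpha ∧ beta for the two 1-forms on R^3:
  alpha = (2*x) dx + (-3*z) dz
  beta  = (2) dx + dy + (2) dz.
alpha ∧ beta = (2*x) dx ∧ dy + (4*x + 6*z) dx ∧ dz + (3*z) dy ∧ dz

Distribute the wedge, using dx_i ∧ dx_j = -dx_j ∧ dx_i and dx_i ∧ dx_i = 0. For each pair (i, j) with i < j, the coefficient of dx_i ∧ dx_j in alpha ∧ beta is (alpha_i * beta_j - alpha_j * beta_i). Collecting: alpha ∧ beta = (2*x) dx ∧ dy + (4*x + 6*z) dx ∧ dz + (3*z) dy ∧ dz.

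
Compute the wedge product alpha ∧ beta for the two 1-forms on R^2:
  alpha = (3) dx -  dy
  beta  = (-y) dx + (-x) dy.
alpha ∧ beta = (-3*x - y) dx ∧ dy

Distribute the wedge, using dx_i ∧ dx_j = -dx_j ∧ dx_i and dx_i ∧ dx_i = 0. For each pair (i, j) with i < j, the coefficient of dx_i ∧ dx_j in alpha ∧ beta is (alpha_i * beta_j - alpha_j * beta_i). Collecting: alpha ∧ beta = (-3*x - y) dx ∧ dy.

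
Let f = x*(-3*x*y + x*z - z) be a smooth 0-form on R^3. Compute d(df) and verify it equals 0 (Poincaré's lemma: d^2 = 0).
d(df) = 0

Step 1: df = sum_i (∂f/∂x_i) dx_i = (-6*x*y + 2*x*z - z) dx + (-3*x^2) dy + (x*(x - 1)) dz.
Step 2: Apply d again. Using the 1-form formula, the coefficient of dx ∧ dy in d(df) is ∂^2 f/∂x ∂y - ∂^2 f/∂y ∂x = (-6*x) - (-6*x) = 0 (equality of mixed partials for smooth f).
Similarly for dx ∧ dz and dy ∧ dz — all coefficients vanish. So d(df) = 0.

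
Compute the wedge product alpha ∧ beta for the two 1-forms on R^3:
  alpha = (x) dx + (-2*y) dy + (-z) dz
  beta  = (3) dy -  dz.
alpha ∧ beta = (3*x) dx ∧ dy + (-x) dx ∧ dz + (2*y + 3*z) dy ∧ dz

Distribute the wedge, using dx_i ∧ dx_j = -dx_j ∧ dx_i and dx_i ∧ dx_i = 0. For each pair (i, j) with i < j, the coefficient of dx_i ∧ dx_j in alpha ∧ beta is (alpha_i * beta_j - alpha_j * beta_i). Collecting: alpha ∧ beta = (3*x) dx ∧ dy + (-x) dx ∧ dz + (2*y + 3*z) dy ∧ dz.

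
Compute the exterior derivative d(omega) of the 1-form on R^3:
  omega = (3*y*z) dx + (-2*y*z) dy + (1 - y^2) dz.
d(omega) = (-3*z) dx ∧ dy + (-3*y) dx ∧ dz

For a 1-form omega = sum_i f_i dx_i, the exterior derivative is
  d(omega) = sum_{i < j} (∂f_j/∂x_i - ∂f_i/∂x_j) dx_i ∧ dx_j.
  coefficient of dx ∧ dy: ∂f_2/∂x - ∂f_1/∂y = ∂(-2*y*z)/∂x - ∂(3*y*z)/∂y = -3*z
  coefficient of dx ∧ dz: ∂f_3/∂x - ∂f_1/∂z = ∂(1 - y^2)/∂x - ∂(3*y*z)/∂z = -3*y
Assembling: d(omega) = (-3*z) dx ∧ dy + (-3*y) dx ∧ dz.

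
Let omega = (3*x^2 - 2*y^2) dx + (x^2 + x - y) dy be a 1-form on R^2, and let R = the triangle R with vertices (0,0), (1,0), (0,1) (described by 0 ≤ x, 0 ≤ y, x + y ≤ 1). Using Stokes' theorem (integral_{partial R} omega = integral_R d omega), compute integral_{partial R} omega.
integral_(partial R) omega = 3/2

Stokes: integral_partial_R omega = integral_R d omega with d omega = (∂Q/∂x - ∂P/∂y) dx ∧ dy.
  ∂Q/∂x = 2*x + 1
  ∂P/∂y = -4*y
  integrand = ∂Q/∂x - ∂P/∂y = 2*x + 4*y + 1.
Integrating over R: integral_0^1 integral_0^{1-x} (2*x + 4*y + 1) dy dx = 3/2.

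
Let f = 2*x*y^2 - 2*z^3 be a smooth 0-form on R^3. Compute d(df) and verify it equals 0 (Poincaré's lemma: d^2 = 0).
d(df) = 0

Step 1: df = sum_i (∂f/∂x_i) dx_i = (2*y^2) dx + (4*x*y) dy + (-6*z^2) dz.
Step 2: Apply d again. Using the 1-form formula, the coefficient of dx ∧ dy in d(df) is ∂^2 f/∂x ∂y - ∂^2 f/∂y ∂x = (4*y) - (4*y) = 0 (equality of mixed partials for smooth f).
Similarly for dx ∧ dz and dy ∧ dz — all coefficients vanish. So d(df) = 0.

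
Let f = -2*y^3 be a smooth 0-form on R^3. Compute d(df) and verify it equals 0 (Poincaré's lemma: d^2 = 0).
d(df) = 0

Step 1: df = sum_i (∂f/∂x_i) dx_i = (0) dx + (-6*y^2) dy + (0) dz.
Step 2: Apply d again. Using the 1-form formula, the coefficient of dx ∧ dy in d(df) is ∂^2 f/∂x ∂y - ∂^2 f/∂y ∂x = (0) - (0) = 0 (equality of mixed partials for smooth f).
Similarly for dx ∧ dz and dy ∧ dz — all coefficients vanish. So d(df) = 0.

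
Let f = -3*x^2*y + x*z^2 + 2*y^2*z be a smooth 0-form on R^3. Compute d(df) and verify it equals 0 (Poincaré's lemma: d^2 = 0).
d(df) = 0

Step 1: df = sum_i (∂f/∂x_i) dx_i = (-6*x*y + z^2) dx + (-3*x^2 + 4*y*z) dy + (2*x*z + 2*y^2) dz.
Step 2: Apply d again. Using the 1-form formula, the coefficient of dx ∧ dy in d(df) is ∂^2 f/∂x ∂y - ∂^2 f/∂y ∂x = (-6*x) - (-6*x) = 0 (equality of mixed partials for smooth f).
Similarly for dx ∧ dz and dy ∧ dz — all coefficients vanish. So d(df) = 0.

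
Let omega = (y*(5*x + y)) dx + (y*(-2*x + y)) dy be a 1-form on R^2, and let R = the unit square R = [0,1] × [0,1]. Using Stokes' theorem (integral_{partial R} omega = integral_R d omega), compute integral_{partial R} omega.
integral_(partial R) omega = -9/2

Stokes: integral_partial_R omega = integral_R d omega with d omega = (∂Q/∂x - ∂P/∂y) dx ∧ dy.
  ∂Q/∂x = -2*y
  ∂P/∂y = 5*x + 2*y
  integrand = ∂Q/∂x - ∂P/∂y = -5*x - 4*y.
Integrating over R: integral_0^1 integral_0^1 (-5*x - 4*y) dx dy = -9/2.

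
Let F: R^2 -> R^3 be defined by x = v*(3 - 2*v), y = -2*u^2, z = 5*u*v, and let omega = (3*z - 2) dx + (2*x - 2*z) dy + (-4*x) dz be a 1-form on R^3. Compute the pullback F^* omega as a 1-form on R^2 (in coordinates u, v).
F^* omega = (4*v*(10*u^2 + 4*u*v - 6*u + 10*v^2 - 15*v)) du + (-20*u*v^2 - 15*u*v + 8*v - 6) dv

Using F^*(f dg) = (f ∘ F) d(g ∘ F), substitute each coordinate x_i by F_i(u, v) in f_i, and replace dx_i by d F_i = (∂F_i/∂u) du + (∂F_i/∂v) dv.
  For the x component: f_1(F) = 15*u*v - 2; d F_1 = (0) du + (3 - 4*v) dv
  For the y component: f_2(F) = 2*v*(-5*u - 2*v + 3); d F_2 = (-4*u) du + (0) dv
  For the z component: f_3(F) = 4*v*(2*v - 3); d F_3 = (5*v) du + (5*u) dv
Combining and collecting du, dv coefficients:
  coeff of du: 4*v*(10*u^2 + 4*u*v - 6*u + 10*v^2 - 15*v)
  coeff of dv: -20*u*v^2 - 15*u*v + 8*v - 6
F^* omega = (4*v*(10*u^2 + 4*u*v - 6*u + 10*v^2 - 15*v)) du + (-20*u*v^2 - 15*u*v + 8*v - 6) dv.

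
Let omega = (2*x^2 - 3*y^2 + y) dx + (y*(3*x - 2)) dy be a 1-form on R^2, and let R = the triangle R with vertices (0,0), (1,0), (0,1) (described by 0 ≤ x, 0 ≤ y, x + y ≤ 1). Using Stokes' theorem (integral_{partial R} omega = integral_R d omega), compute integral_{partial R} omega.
integral_(partial R) omega = 1

Stokes: integral_partial_R omega = integral_R d omega with d omega = (∂Q/∂x - ∂P/∂y) dx ∧ dy.
  ∂Q/∂x = 3*y
  ∂P/∂y = 1 - 6*y
  integrand = ∂Q/∂x - ∂P/∂y = 9*y - 1.
Integrating over R: integral_0^1 integral_0^{1-x} (9*y - 1) dy dx = 1.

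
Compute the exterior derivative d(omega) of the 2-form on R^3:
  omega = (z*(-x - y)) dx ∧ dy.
d(omega) = (-x - y) dx ∧ dy ∧ dz

For a 2-form omega = sum_{i<j} g_{ij} dx_i ∧ dx_j, the exterior derivative is
  d(omega) = sum_{i<j} d(g_{ij}) ∧ dx_i ∧ dx_j = sum_{i<j, k} (∂g_{ij}/∂x_k) dx_k ∧ dx_i ∧ dx_j.
Expand each term, using dx_k ∧ dx_i ∧ dx_j = sgn(permutation) dx_{(a)} ∧ dx_{(b)} ∧ dx_{(c)} with (a < b < c) sorted:
  d(z*(-x - y)) includes (∂/∂z)(z*(-x - y)) dz = (-x - y) dz, which multiplied by dx ∧ dy gives (-x - y) dx ∧ dy ∧ dz
Collecting like 3-forms: d(omega) = (-x - y) dx ∧ dy ∧ dz.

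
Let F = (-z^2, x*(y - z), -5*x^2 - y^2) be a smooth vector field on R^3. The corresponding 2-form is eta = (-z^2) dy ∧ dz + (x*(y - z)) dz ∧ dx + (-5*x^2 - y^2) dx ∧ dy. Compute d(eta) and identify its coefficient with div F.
d(eta) = (x) dx ∧ dy ∧ dz; div F = x

For a 2-form in R^3 of the form above, applying d gives a 3-form with coefficient ∂P/∂x + ∂Q/∂y + ∂R/∂z:
  ∂P/∂x = 0
  ∂Q/∂y = x
  ∂R/∂z = 0
Sum = x, which is exactly div F.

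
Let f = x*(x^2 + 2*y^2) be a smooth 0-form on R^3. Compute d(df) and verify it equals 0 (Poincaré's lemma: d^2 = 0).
d(df) = 0

Step 1: df = sum_i (∂f/∂x_i) dx_i = (3*x^2 + 2*y^2) dx + (4*x*y) dy + (0) dz.
Step 2: Apply d again. Using the 1-form formula, the coefficient of dx ∧ dy in d(df) is ∂^2 f/∂x ∂y - ∂^2 f/∂y ∂x = (4*y) - (4*y) = 0 (equality of mixed partials for smooth f).
Similarly for dx ∧ dz and dy ∧ dz — all coefficients vanish. So d(df) = 0.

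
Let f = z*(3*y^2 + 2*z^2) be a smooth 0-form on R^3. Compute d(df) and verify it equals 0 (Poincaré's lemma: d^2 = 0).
d(df) = 0

Step 1: df = sum_i (∂f/∂x_i) dx_i = (0) dx + (6*y*z) dy + (3*y^2 + 6*z^2) dz.
Step 2: Apply d again. Using the 1-form formula, the coefficient of dx ∧ dy in d(df) is ∂^2 f/∂x ∂y - ∂^2 f/∂y ∂x = (0) - (0) = 0 (equality of mixed partials for smooth f).
Similarly for dx ∧ dz and dy ∧ dz — all coefficients vanish. So d(df) = 0.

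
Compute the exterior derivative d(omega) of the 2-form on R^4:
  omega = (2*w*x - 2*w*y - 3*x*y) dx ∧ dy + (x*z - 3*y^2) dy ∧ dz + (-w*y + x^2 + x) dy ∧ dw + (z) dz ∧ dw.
d(omega) = (4*x - 2*y + 1) dx ∧ dy ∧ dw + (z) dx ∧ dy ∧ dz

For a 2-form omega = sum_{i<j} g_{ij} dx_i ∧ dx_j, the exterior derivative is
  d(omega) = sum_{i<j} d(g_{ij}) ∧ dx_i ∧ dx_j = sum_{i<j, k} (∂g_{ij}/∂x_k) dx_k ∧ dx_i ∧ dx_j.
Expand each term, using dx_k ∧ dx_i ∧ dx_j = sgn(permutation) dx_{(a)} ∧ dx_{(b)} ∧ dx_{(c)} with (a < b < c) sorted:
  d(2*w*x - 2*w*y - 3*x*y) includes (∂/∂w)(2*w*x - 2*w*y - 3*x*y) dw = (2*x - 2*y) dw, which multiplied by dx ∧ dy gives (2*x - 2*y) dx ∧ dy ∧ dw
  d(x*z - 3*y^2) includes (∂/∂x)(x*z - 3*y^2) dx = (z) dx, which multiplied by dy ∧ dz gives (z) dx ∧ dy ∧ dz
  d(-w*y + x^2 + x) includes (∂/∂x)(-w*y + x^2 + x) dx = (2*x + 1) dx, which multiplied by dy ∧ dw gives (2*x + 1) dx ∧ dy ∧ dw
Collecting like 3-forms: d(omega) = (4*x - 2*y + 1) dx ∧ dy ∧ dw + (z) dx ∧ dy ∧ dz.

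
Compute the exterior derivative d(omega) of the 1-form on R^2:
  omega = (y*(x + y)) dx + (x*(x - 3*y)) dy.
d(omega) = (x - 5*y) dx ∧ dy

For a 1-form omega = sum_i f_i dx_i, the exterior derivative is
  d(omega) = sum_{i < j} (∂f_j/∂x_i - ∂f_i/∂x_j) dx_i ∧ dx_j.
  coefficient of dx ∧ dy: ∂f_2/∂x - ∂f_1/∂y = ∂(x*(x - 3*y))/∂x - ∂(y*(x + y))/∂y = x - 5*y
Assembling: d(omega) = (x - 5*y) dx ∧ dy.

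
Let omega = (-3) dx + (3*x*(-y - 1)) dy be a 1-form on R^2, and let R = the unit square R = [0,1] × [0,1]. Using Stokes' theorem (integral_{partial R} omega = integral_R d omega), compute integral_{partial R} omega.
integral_(partial R) omega = -9/2

Stokes: integral_partial_R omega = integral_R d omega with d omega = (∂Q/∂x - ∂P/∂y) dx ∧ dy.
  ∂Q/∂x = -3*y - 3
  ∂P/∂y = 0
  integrand = ∂Q/∂x - ∂P/∂y = -3*y - 3.
Integrating over R: integral_0^1 integral_0^1 (-3*y - 3) dx dy = -9/2.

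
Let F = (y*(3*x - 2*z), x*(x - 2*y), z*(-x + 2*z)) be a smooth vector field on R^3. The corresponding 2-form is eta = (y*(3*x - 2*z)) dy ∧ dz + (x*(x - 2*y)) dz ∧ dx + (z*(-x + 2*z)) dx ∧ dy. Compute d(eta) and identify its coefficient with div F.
d(eta) = (-3*x + 3*y + 4*z) dx ∧ dy ∧ dz; div F = -3*x + 3*y + 4*z

For a 2-form in R^3 of the form above, applying d gives a 3-form with coefficient ∂P/∂x + ∂Q/∂y + ∂R/∂z:
  ∂P/∂x = 3*y
  ∂Q/∂y = -2*x
  ∂R/∂z = -x + 4*z
Sum = -3*x + 3*y + 4*z, which is exactly div F.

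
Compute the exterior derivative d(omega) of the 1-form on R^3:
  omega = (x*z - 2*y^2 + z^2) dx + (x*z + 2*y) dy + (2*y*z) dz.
d(omega) = (4*y + z) dx ∧ dy + (-x - 2*z) dx ∧ dz + (-x + 2*z) dy ∧ dz

For a 1-form omega = sum_i f_i dx_i, the exterior derivative is
  d(omega) = sum_{i < j} (∂f_j/∂x_i - ∂f_i/∂x_j) dx_i ∧ dx_j.
  coefficient of dx ∧ dy: ∂f_2/∂x - ∂f_1/∂y = ∂(x*z + 2*y)/∂x - ∂(x*z - 2*y^2 + z^2)/∂y = 4*y + z
  coefficient of dx ∧ dz: ∂f_3/∂x - ∂f_1/∂z = ∂(2*y*z)/∂x - ∂(x*z - 2*y^2 + z^2)/∂z = -x - 2*z
  coefficient of dy ∧ dz: ∂f_3/∂y - ∂f_2/∂z = ∂(2*y*z)/∂y - ∂(x*z + 2*y)/∂z = -x + 2*z
Assembling: d(omega) = (4*y + z) dx ∧ dy + (-x - 2*z) dx ∧ dz + (-x + 2*z) dy ∧ dz.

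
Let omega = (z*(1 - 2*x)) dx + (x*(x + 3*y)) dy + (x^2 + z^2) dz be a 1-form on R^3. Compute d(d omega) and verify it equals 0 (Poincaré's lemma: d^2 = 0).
d(d omega) = 0

Step 1: d omega = sum_{i<j} (∂f_j/∂x_i - ∂f_i/∂x_j) dx_i ∧ dx_j:
  coeff of dx ∧ dy: 2*x + 3*y
  coeff of dx ∧ dz: 4*x - 1
  coeff of dy ∧ dz: 0
Step 2: Apply d again to each 2-form coefficient. The only possible 3-form in R^3 is dx ∧ dy ∧ dz, with coefficient
  ∂(coeff of dy∧dz)/∂x - ∂(coeff of dx∧dz)/∂y + ∂(coeff of dx∧dy)/∂z
  = ∂/∂x (0) - ∂/∂y (4*x - 1) + ∂/∂z (2*x + 3*y).
Each of these terms simplifies to sums of mixed partials that cancel in pairs. The result is 0 (by equality of mixed partials for smooth functions — Schwarz / Clairaut).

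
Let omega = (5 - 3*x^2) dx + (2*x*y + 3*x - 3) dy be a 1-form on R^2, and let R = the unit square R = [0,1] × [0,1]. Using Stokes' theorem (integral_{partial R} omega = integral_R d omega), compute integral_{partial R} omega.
integral_(partial R) omega = 4

Stokes: integral_partial_R omega = integral_R d omega with d omega = (∂Q/∂x - ∂P/∂y) dx ∧ dy.
  ∂Q/∂x = 2*y + 3
  ∂P/∂y = 0
  integrand = ∂Q/∂x - ∂P/∂y = 2*y + 3.
Integrating over R: integral_0^1 integral_0^1 (2*y + 3) dx dy = 4.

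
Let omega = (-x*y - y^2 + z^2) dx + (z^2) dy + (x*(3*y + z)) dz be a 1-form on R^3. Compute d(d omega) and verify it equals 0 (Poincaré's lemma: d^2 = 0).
d(d omega) = 0

Step 1: d omega = sum_{i<j} (∂f_j/∂x_i - ∂f_i/∂x_j) dx_i ∧ dx_j:
  coeff of dx ∧ dy: x + 2*y
  coeff of dx ∧ dz: 3*y - z
  coeff of dy ∧ dz: 3*x - 2*z
Step 2: Apply d again to each 2-form coefficient. The only possible 3-form in R^3 is dx ∧ dy ∧ dz, with coefficient
  ∂(coeff of dy∧dz)/∂x - ∂(coeff of dx∧dz)/∂y + ∂(coeff of dx∧dy)/∂z
  = ∂/∂x (3*x - 2*z) - ∂/∂y (3*y - z) + ∂/∂z (x + 2*y).
Each of these terms simplifies to sums of mixed partials that cancel in pairs. The result is 0 (by equality of mixed partials for smooth functions — Schwarz / Clairaut).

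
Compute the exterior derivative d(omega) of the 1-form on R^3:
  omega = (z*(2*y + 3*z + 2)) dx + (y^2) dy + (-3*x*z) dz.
d(omega) = (-2*z) dx ∧ dy + (-2*y - 9*z - 2) dx ∧ dz

For a 1-form omega = sum_i f_i dx_i, the exterior derivative is
  d(omega) = sum_{i < j} (∂f_j/∂x_i - ∂f_i/∂x_j) dx_i ∧ dx_j.
  coefficient of dx ∧ dy: ∂f_2/∂x - ∂f_1/∂y = ∂(y^2)/∂x - ∂(z*(2*y + 3*z + 2))/∂y = -2*z
  coefficient of dx ∧ dz: ∂f_3/∂x - ∂f_1/∂z = ∂(-3*x*z)/∂x - ∂(z*(2*y + 3*z + 2))/∂z = -2*y - 9*z - 2
Assembling: d(omega) = (-2*z) dx ∧ dy + (-2*y - 9*z - 2) dx ∧ dz.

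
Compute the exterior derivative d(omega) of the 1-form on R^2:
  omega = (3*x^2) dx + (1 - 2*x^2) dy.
d(omega) = (-4*x) dx ∧ dy

For a 1-form omega = sum_i f_i dx_i, the exterior derivative is
  d(omega) = sum_{i < j} (∂f_j/∂x_i - ∂f_i/∂x_j) dx_i ∧ dx_j.
  coefficient of dx ∧ dy: ∂f_2/∂x - ∂f_1/∂y = ∂(1 - 2*x^2)/∂x - ∂(3*x^2)/∂y = -4*x
Assembling: d(omega) = (-4*x) dx ∧ dy.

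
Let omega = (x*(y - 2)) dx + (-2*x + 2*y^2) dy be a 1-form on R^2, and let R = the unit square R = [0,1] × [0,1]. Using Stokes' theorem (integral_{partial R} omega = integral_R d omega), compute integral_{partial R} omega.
integral_(partial R) omega = -5/2

Stokes: integral_partial_R omega = integral_R d omega with d omega = (∂Q/∂x - ∂P/∂y) dx ∧ dy.
  ∂Q/∂x = -2
  ∂P/∂y = x
  integrand = ∂Q/∂x - ∂P/∂y = -x - 2.
Integrating over R: integral_0^1 integral_0^1 (-x - 2) dx dy = -5/2.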